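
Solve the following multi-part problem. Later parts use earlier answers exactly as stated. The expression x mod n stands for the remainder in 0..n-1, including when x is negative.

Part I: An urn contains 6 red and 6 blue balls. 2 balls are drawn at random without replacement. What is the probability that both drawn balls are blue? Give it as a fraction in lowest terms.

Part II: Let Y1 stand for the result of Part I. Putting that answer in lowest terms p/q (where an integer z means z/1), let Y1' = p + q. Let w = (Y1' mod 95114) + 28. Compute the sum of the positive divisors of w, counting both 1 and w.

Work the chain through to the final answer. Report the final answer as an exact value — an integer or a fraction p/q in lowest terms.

72

Part I: total draws C(12,2) = 66; favorable C(6,2) = 15; P = 5/22; answer 5/22
Part II: Y1 = 5/22; threaded value p + q = 27; w = 55; 55 = 5 * 11; sigma = (1 + 5) * (1 + 11) = 6 * 12 = 72; answer 72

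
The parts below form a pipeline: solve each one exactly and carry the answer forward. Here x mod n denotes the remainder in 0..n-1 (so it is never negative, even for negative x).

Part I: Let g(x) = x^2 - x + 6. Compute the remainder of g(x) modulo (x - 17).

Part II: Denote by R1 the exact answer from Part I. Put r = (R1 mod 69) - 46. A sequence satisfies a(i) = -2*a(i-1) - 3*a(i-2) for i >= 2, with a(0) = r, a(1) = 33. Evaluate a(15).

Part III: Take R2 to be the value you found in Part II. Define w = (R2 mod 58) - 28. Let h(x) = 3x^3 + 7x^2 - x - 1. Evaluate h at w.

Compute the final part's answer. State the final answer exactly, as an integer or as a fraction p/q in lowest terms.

Part I: remainder = value at the root: 1*(17)^2 - 1*(17)^1 + 6 = (289) + (-17) + (6) = 278; answer 278
Part II: R1 = 278; r = -44; a(2) = -2*(33) - 3*(-44) = 66; iterating: a(2)=66, a(3)=-231, a(4)=264, a(5)=165, a(6)=-1122, a(7)=1749, a(8)=-132, a(9)=-4983, a(10)=10362, a(11)=-5775, a(12)=-19536, a(13)=56397, a(14)=-54186, a(15)=-60819; answer -60819
Part III: R2 = -60819; w = -5; 3*(-5)^3 + 7*(-5)^2 - 1*(-5)^1 - 1 = (-375) + (175) + (5) + (-1) = -196; answer -196

-196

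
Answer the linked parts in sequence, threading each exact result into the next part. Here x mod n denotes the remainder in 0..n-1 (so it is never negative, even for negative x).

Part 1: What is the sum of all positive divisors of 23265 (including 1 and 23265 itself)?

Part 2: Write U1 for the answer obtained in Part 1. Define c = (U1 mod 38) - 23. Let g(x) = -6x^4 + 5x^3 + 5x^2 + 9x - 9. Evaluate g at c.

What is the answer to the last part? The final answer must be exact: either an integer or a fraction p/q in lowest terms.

-94004

Part 1: 23265 = 3^2 * 5 * 11 * 47; sigma = (1 + 3 + 9) * (1 + 5) * (1 + 11) * (1 + 47) = 13 * 6 * 12 * 48 = 44928; answer 44928
Part 2: U1 = 44928; c = -11; -6*(-11)^4 + 5*(-11)^3 + 5*(-11)^2 + 9*(-11)^1 - 9 = (-87846) + (-6655) + (605) + (-99) + (-9) = -94004; answer -94004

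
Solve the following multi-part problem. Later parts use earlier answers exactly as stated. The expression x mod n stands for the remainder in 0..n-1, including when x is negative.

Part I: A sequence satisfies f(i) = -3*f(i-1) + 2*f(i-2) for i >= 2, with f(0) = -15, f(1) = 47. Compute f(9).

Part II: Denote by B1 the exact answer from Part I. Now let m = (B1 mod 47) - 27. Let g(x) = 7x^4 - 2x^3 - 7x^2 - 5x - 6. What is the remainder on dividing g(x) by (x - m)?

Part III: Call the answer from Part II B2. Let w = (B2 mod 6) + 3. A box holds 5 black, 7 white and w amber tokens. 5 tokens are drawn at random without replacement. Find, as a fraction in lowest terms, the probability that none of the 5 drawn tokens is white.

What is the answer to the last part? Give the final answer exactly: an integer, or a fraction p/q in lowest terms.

22/323

Part I: f(2) = -3*(47) + 2*(-15) = -171; iterating: f(2)=-171, f(3)=607, f(4)=-2163, f(5)=7703, f(6)=-27435, f(7)=97711, f(8)=-348003, f(9)=1239431; answer 1239431
Part II: B1 = 1239431; m = 14; remainder = value at the root: 7*(14)^4 - 2*(14)^3 - 7*(14)^2 - 5*(14)^1 - 6 = (268912) + (-5488) + (-1372) + (-70) + (-6) = 261976; answer 261976
Part III: B2 = 261976; w = 7; total draws C(19,5) = 11628; favorable C(12,5) = 792; P = 22/323; answer 22/323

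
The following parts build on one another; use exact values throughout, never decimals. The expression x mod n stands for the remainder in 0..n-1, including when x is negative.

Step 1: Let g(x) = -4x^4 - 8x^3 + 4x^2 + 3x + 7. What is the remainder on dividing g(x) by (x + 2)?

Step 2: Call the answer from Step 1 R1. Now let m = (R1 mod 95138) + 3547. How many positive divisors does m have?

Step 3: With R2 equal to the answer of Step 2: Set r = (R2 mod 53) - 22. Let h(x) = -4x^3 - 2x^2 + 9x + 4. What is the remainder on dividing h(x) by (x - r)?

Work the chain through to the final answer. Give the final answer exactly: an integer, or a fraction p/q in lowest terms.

-2100

Step 1: remainder = value at the root: -4*(-2)^4 - 8*(-2)^3 + 4*(-2)^2 + 3*(-2)^1 + 7 = (-64) + (64) + (16) + (-6) + (7) = 17; answer 17
Step 2: R1 = 17; m = 3564; 3564 = 2^2 * 3^4 * 11; number of divisors = (2+1) * (4+1) * (1+1) = 30; answer 30
Step 3: R2 = 30; r = 8; remainder = value at the root: -4*(8)^3 - 2*(8)^2 + 9*(8)^1 + 4 = (-2048) + (-128) + (72) + (4) = -2100; answer -2100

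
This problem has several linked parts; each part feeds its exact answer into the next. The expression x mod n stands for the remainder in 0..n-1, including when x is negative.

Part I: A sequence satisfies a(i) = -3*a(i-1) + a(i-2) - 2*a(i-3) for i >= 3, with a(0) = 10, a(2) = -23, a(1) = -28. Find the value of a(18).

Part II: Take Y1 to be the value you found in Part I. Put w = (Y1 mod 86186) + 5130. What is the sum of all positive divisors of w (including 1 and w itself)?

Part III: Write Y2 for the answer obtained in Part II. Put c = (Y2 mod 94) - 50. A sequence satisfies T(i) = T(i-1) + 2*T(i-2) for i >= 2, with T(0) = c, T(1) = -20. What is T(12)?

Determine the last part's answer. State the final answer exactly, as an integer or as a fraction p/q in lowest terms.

Part I: a(3) = -3*(-23) + 1*(-28) - 2*(10) = 21; iterating: a(3)=21, a(4)=-30, a(5)=157, a(6)=-543, a(7)=1846, a(8)=-6395, a(9)=22117, a(10)=-76438, a(11)=264221, a(12)=-913335, a(13)=3157102, a(14)=-10913083, a(15)=37723021, a(16)=-130396350, a(17)=450738237, a(18)=-1558057103; answer -1558057103
Part II: Y1 = -1558057103; w = 18535; 18535 = 5 * 11 * 337; sigma = (1 + 5) * (1 + 11) * (1 + 337) = 6 * 12 * 338 = 24336; answer 24336
Part III: Y2 = 24336; c = 34; T(2) = 1*(-20) + 2*(34) = 48; iterating: T(2)=48, T(3)=8, T(4)=104, T(5)=120, T(6)=328, T(7)=568, T(8)=1224, T(9)=2360, T(10)=4808, T(11)=9528, T(12)=19144; answer 19144

19144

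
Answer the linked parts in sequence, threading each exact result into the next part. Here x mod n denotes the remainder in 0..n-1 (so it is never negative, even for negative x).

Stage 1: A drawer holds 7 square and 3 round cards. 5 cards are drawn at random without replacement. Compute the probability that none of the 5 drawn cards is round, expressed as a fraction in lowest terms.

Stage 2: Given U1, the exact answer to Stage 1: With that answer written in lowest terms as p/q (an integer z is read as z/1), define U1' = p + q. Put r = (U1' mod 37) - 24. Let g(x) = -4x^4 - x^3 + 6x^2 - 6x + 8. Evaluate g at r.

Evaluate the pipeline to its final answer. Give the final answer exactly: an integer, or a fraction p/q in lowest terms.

-56433

Stage 1: total draws C(10,5) = 252; favorable C(7,5) = 21; P = 1/12; answer 1/12
Stage 2: U1 = 1/12; threaded value p + q = 13; r = -11; -4*(-11)^4 - 1*(-11)^3 + 6*(-11)^2 - 6*(-11)^1 + 8 = (-58564) + (1331) + (726) + (66) + (8) = -56433; answer -56433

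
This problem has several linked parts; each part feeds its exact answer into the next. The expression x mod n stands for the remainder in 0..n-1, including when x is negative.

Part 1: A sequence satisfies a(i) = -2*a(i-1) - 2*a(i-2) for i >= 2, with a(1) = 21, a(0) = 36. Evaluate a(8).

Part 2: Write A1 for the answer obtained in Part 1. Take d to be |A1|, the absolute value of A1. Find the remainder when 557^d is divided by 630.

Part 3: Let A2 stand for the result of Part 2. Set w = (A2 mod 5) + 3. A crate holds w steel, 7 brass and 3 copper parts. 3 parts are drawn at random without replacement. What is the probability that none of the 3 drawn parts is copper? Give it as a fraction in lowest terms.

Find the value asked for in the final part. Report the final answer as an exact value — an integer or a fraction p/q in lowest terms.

Part 1: a(2) = -2*(21) - 2*(36) = -114; iterating: a(2)=-114, a(3)=186, a(4)=-144, a(5)=-84, a(6)=456, a(7)=-744, a(8)=576; answer 576
Part 2: A1 = 576; d = 576; squarings mod 630: 557^1=557, 557^2=289, 557^4=361, 557^8=541, 557^16=361, 557^32=541, 557^64=361, 557^128=541, 557^256=361, 557^512=541; 557^576 = 557^64 * 557^512 = 1 (mod 630); answer 1
Part 3: A2 = 1; w = 4; total draws C(14,3) = 364; favorable C(11,3) = 165; P = 165/364; answer 165/364

165/364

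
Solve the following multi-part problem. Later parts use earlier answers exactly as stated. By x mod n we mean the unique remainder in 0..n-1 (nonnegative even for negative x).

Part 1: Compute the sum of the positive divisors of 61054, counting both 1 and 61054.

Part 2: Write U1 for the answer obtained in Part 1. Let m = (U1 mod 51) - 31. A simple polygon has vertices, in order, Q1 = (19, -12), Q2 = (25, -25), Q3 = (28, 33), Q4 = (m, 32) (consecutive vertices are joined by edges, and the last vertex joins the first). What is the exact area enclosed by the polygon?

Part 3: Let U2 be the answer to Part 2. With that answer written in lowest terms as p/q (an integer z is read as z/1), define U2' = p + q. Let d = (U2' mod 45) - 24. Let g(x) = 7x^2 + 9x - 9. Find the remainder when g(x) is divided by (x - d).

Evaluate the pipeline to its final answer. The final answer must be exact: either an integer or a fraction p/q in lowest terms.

Part 1: 61054 = 2 * 7^3 * 89; sigma = (1 + 2) * (1 + 7 + 49 + 343) * (1 + 89) = 3 * 400 * 90 = 108000; answer 108000
Part 2: U1 = 108000; m = 2; cross terms: (19*-25 - 25*-12)=-175, (25*33 - 28*-25)=1525, (28*32 - 2*33)=830, (2*-12 - 19*32)=-632; twice the area = |1548| = 1548; area = 774; answer 774
Part 3: U2 = 774; threaded value p + q = 775; d = -14; remainder = value at the root: 7*(-14)^2 + 9*(-14)^1 - 9 = (1372) + (-126) + (-9) = 1237; answer 1237

1237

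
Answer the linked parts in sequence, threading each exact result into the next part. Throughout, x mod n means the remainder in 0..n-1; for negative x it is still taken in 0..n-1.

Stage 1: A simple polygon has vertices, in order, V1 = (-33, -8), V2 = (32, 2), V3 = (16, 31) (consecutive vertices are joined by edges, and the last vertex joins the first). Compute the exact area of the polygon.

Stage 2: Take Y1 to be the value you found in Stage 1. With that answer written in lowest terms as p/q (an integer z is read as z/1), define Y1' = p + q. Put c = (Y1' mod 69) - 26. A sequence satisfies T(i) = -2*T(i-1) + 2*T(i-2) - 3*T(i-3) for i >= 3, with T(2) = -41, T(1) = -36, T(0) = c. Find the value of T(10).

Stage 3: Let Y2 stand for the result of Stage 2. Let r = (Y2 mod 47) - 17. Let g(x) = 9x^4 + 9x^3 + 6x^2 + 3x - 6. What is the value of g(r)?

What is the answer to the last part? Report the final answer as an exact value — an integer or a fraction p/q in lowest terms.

Stage 1: cross terms: (-33*2 - 32*-8)=190, (32*31 - 16*2)=960, (16*-8 - -33*31)=895; twice the area = |2045| = 2045; area = 2045/2; answer 2045/2
Stage 2: Y1 = 2045/2; threaded value p + q = 2047; c = 20; T(3) = -2*(-41) + 2*(-36) - 3*(20) = -50; iterating: T(3)=-50, T(4)=126, T(5)=-229, T(6)=860, T(7)=-2556, T(8)=7519, T(9)=-22730, T(10)=68166; answer 68166
Stage 3: Y2 = 68166; r = -1; 9*(-1)^4 + 9*(-1)^3 + 6*(-1)^2 + 3*(-1)^1 - 6 = (9) + (-9) + (6) + (-3) + (-6) = -3; answer -3

-3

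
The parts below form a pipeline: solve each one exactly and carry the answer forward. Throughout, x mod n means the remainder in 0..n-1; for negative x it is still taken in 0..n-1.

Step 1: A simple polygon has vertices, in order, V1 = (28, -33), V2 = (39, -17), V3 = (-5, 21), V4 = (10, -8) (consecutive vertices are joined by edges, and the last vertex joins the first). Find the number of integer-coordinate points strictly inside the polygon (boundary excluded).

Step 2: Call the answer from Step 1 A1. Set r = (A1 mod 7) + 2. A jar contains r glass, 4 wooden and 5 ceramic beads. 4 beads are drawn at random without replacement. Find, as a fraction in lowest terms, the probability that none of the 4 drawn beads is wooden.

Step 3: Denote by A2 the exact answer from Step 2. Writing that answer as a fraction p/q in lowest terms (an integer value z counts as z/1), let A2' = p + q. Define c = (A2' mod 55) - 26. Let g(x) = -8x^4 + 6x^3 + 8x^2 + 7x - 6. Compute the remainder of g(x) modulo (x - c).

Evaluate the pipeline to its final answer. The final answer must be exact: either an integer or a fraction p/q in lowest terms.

Step 1: cross terms: (28*-17 - 39*-33)=811, (39*21 - -5*-17)=734, (-5*-8 - 10*21)=-170, (10*-33 - 28*-8)=-106; twice the area = |1269| = 1269; area = 1269/2; boundary points = 1 + 2 + 1 + 1 = 5; strictly interior points = area - boundary/2 + 1 = 633; answer 633
Step 2: A1 = 633; r = 5; total draws C(14,4) = 1001; favorable C(10,4) = 210; P = 30/143; answer 30/143
Step 3: A2 = 30/143; threaded value p + q = 173; c = -18; remainder = value at the root: -8*(-18)^4 + 6*(-18)^3 + 8*(-18)^2 + 7*(-18)^1 - 6 = (-839808) + (-34992) + (2592) + (-126) + (-6) = -872340; answer -872340

-872340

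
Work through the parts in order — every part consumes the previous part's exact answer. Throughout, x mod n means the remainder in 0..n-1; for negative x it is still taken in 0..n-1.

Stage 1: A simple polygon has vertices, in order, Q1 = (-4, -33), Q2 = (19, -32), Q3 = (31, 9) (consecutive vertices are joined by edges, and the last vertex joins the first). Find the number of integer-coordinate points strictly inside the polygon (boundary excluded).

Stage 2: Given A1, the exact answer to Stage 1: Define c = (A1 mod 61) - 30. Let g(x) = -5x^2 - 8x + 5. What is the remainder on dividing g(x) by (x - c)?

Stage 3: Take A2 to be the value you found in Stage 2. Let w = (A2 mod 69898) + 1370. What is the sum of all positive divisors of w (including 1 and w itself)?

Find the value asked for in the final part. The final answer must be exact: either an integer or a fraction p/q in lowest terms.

128940

Stage 1: cross terms: (-4*-32 - 19*-33)=755, (19*9 - 31*-32)=1163, (31*-33 - -4*9)=-987; twice the area = |931| = 931; area = 931/2; boundary points = 1 + 1 + 7 = 9; strictly interior points = area - boundary/2 + 1 = 462; answer 462
Stage 2: A1 = 462; c = 5; remainder = value at the root: -5*(5)^2 - 8*(5)^1 + 5 = (-125) + (-40) + (5) = -160; answer -160
Stage 3: A2 = -160; w = 71108; 71108 = 2^2 * 29 * 613; sigma = (1 + 2 + 4) * (1 + 29) * (1 + 613) = 7 * 30 * 614 = 128940; answer 128940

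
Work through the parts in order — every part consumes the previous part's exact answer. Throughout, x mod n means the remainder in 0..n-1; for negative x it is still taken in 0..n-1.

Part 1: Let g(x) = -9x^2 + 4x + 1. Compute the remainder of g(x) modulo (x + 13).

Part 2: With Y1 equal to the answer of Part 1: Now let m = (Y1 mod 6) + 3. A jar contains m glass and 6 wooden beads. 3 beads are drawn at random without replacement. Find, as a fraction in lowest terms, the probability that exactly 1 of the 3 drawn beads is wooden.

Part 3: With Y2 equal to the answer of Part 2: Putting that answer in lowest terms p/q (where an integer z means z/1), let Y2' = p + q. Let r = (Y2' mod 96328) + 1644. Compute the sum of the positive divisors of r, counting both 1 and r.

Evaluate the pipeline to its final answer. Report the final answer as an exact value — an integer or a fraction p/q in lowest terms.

Part 1: remainder = value at the root: -9*(-13)^2 + 4*(-13)^1 + 1 = (-1521) + (-52) + (1) = -1572; answer -1572
Part 2: Y1 = -1572; m = 3; total draws C(9,3) = 84; favorable C(6,1)*C(3,2) = 18; P = 3/14; answer 3/14
Part 3: Y2 = 3/14; threaded value p + q = 17; r = 1661; 1661 = 11 * 151; sigma = (1 + 11) * (1 + 151) = 12 * 152 = 1824; answer 1824

1824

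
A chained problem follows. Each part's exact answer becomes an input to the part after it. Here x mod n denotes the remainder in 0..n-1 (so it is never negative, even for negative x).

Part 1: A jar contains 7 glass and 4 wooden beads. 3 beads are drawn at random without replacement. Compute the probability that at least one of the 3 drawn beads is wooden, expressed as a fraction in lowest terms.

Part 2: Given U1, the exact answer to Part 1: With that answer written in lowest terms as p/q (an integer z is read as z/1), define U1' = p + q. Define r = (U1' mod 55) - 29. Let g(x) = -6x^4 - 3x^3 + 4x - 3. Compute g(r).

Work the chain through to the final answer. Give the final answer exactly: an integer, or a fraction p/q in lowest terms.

-2296978

Part 1: total draws C(11,3) = 165; complement C(7,3) = 35; favorable 165 - 35 = 130; P = 26/33; answer 26/33
Part 2: U1 = 26/33; threaded value p + q = 59; r = -25; -6*(-25)^4 - 3*(-25)^3 + 4*(-25)^1 - 3 = (-2343750) + (46875) + (-100) + (-3) = -2296978; answer -2296978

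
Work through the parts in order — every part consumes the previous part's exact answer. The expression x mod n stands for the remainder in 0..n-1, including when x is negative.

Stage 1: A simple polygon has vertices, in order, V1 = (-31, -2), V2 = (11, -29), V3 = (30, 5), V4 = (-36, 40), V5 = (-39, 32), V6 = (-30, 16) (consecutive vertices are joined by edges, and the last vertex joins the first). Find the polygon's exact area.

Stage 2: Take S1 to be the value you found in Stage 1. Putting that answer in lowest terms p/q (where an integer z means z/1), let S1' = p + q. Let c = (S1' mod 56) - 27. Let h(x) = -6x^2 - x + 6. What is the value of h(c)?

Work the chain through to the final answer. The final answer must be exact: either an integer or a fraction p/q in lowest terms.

-45

Stage 1: cross terms: (-31*-29 - 11*-2)=921, (11*5 - 30*-29)=925, (30*40 - -36*5)=1380, (-36*32 - -39*40)=408, (-39*16 - -30*32)=336, (-30*-2 - -31*16)=556; twice the area = |4526| = 4526; area = 2263; answer 2263
Stage 2: S1 = 2263; threaded value p + q = 2264; c = -3; -6*(-3)^2 - 1*(-3)^1 + 6 = (-54) + (3) + (6) = -45; answer -45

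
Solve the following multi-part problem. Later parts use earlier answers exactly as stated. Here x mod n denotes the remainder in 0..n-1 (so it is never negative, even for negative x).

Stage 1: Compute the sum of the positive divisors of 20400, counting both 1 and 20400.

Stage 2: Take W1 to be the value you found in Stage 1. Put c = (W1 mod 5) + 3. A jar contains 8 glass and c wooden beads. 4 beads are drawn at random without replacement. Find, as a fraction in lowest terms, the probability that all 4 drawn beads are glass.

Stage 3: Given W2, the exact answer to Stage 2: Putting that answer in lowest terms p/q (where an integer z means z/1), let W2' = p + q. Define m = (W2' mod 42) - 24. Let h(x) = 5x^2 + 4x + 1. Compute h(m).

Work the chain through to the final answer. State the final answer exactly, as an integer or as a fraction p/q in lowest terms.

Stage 1: 20400 = 2^4 * 3 * 5^2 * 17; sigma = (1 + 2 + 4 + 8 + 16) * (1 + 3) * (1 + 5 + 25) * (1 + 17) = 31 * 4 * 31 * 18 = 69192; answer 69192
Stage 2: W1 = 69192; c = 5; total draws C(13,4) = 715; favorable C(8,4) = 70; P = 14/143; answer 14/143
Stage 3: W2 = 14/143; threaded value p + q = 157; m = 7; 5*(7)^2 + 4*(7)^1 + 1 = (245) + (28) + (1) = 274; answer 274

274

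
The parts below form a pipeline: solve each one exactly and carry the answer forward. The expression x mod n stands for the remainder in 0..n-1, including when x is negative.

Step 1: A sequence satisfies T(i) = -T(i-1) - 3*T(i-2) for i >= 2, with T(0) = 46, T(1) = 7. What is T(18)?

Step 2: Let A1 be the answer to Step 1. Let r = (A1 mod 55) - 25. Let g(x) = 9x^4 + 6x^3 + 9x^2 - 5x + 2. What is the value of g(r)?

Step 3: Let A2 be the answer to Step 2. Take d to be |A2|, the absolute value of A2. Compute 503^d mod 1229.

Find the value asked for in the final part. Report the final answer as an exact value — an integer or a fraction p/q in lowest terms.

Step 1: T(2) = -1*(7) - 3*(46) = -145; iterating: T(2)=-145, T(3)=124, T(4)=311, T(5)=-683, T(6)=-250, T(7)=2299, T(8)=-1549, T(9)=-5348, T(10)=9995, T(11)=6049, T(12)=-36034, T(13)=17887, T(14)=90215, T(15)=-143876, T(16)=-126769, T(17)=558397, T(18)=-178090; answer -178090
Step 2: A1 = -178090; r = -25; 9*(-25)^4 + 6*(-25)^3 + 9*(-25)^2 - 5*(-25)^1 + 2 = (3515625) + (-93750) + (5625) + (125) + (2) = 3427627; answer 3427627
Step 3: A2 = 3427627; d = 3427627; squarings mod 1229: 503^1=503, 503^2=1064, 503^4=187, 503^8=557, 503^16=541, 503^32=179, 503^64=87, 503^128=195, 503^256=1155, 503^512=560, 503^1024=205, 503^2048=239, 503^4096=587, 503^8192=449, 503^16384=45, 503^32768=796, 503^65536=681, 503^131072=428, 503^262144=63, 503^524288=282, 503^1048576=868, 503^2097152=47; 503^3427627 = 503^1 * 503^2 * 503^8 * 503^32 * 503^256 * 503^1024 * 503^2048 * 503^16384 * 503^262144 * 503^1048576 * 503^2097152 = 413 (mod 1229); answer 413

413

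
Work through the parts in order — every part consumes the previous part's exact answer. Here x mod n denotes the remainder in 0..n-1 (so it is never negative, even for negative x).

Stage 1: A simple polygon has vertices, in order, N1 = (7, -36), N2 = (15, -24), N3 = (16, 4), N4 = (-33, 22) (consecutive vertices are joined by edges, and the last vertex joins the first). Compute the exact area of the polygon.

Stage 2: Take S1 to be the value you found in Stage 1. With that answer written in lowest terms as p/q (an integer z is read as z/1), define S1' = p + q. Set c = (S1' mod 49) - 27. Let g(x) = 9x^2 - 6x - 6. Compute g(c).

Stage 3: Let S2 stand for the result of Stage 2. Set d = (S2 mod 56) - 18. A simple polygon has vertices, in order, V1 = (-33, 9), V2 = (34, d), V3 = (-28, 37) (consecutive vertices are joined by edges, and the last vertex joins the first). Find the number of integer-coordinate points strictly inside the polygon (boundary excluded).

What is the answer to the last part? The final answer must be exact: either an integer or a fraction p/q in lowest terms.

880

Stage 1: cross terms: (7*-24 - 15*-36)=372, (15*4 - 16*-24)=444, (16*22 - -33*4)=484, (-33*-36 - 7*22)=1034; twice the area = |2334| = 2334; area = 1167; answer 1167
Stage 2: S1 = 1167; threaded value p + q = 1168; c = 14; 9*(14)^2 - 6*(14)^1 - 6 = (1764) + (-84) + (-6) = 1674; answer 1674
Stage 3: S2 = 1674; d = 32; cross terms: (-33*32 - 34*9)=-1362, (34*37 - -28*32)=2154, (-28*9 - -33*37)=969; twice the area = |1761| = 1761; area = 1761/2; boundary points = 1 + 1 + 1 = 3; strictly interior points = area - boundary/2 + 1 = 880; answer 880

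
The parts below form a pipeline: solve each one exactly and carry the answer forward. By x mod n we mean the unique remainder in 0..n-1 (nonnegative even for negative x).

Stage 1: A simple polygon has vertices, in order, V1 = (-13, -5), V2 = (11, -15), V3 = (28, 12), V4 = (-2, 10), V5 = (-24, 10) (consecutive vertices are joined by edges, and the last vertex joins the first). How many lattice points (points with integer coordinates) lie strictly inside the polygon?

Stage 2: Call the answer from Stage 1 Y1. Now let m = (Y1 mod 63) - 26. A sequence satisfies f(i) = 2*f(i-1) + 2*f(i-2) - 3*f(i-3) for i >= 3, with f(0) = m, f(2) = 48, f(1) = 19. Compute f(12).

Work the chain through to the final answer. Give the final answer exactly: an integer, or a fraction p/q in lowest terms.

Stage 1: cross terms: (-13*-15 - 11*-5)=250, (11*12 - 28*-15)=552, (28*10 - -2*12)=304, (-2*10 - -24*10)=220, (-24*-5 - -13*10)=250; twice the area = |1576| = 1576; area = 788; boundary points = 2 + 1 + 2 + 22 + 1 = 28; strictly interior points = area - boundary/2 + 1 = 775; answer 775
Stage 2: Y1 = 775; m = -7; f(3) = 2*(48) + 2*(19) - 3*(-7) = 155; iterating: f(3)=155, f(4)=349, f(5)=864, f(6)=1961, f(7)=4603, f(8)=10536, f(9)=24395, f(10)=56053, f(11)=129288, f(12)=297497; answer 297497

297497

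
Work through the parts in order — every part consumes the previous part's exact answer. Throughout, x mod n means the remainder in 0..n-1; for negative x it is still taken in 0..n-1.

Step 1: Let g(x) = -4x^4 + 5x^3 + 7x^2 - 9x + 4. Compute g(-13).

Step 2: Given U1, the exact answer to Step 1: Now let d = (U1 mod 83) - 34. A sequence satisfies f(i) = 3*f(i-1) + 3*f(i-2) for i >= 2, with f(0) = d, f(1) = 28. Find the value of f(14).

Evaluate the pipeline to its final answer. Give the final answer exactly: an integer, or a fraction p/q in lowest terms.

1715830533

Step 1: -4*(-13)^4 + 5*(-13)^3 + 7*(-13)^2 - 9*(-13)^1 + 4 = (-114244) + (-10985) + (1183) + (117) + (4) = -123925; answer -123925
Step 2: U1 = -123925; d = 43; f(2) = 3*(28) + 3*(43) = 213; iterating: f(2)=213, f(3)=723, f(4)=2808, f(5)=10593, f(6)=40203, f(7)=152388, f(8)=577773, f(9)=2190483, f(10)=8304768, f(11)=31485753, f(12)=119371563, f(13)=452571948, f(14)=1715830533; answer 1715830533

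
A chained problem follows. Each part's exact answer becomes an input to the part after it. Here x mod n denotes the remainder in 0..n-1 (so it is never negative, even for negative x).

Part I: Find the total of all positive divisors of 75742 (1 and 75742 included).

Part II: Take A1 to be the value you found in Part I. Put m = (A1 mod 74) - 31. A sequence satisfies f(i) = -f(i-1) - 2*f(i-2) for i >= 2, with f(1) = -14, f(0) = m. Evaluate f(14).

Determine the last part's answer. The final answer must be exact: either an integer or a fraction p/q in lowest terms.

-1284

Part I: 75742 = 2 * 37871; sigma = (1 + 2) * (1 + 37871) = 3 * 37872 = 113616; answer 113616
Part II: A1 = 113616; m = -5; f(2) = -1*(-14) - 2*(-5) = 24; iterating: f(2)=24, f(3)=4, f(4)=-52, f(5)=44, f(6)=60, f(7)=-148, f(8)=28, f(9)=268, f(10)=-324, f(11)=-212, f(12)=860, f(13)=-436, f(14)=-1284; answer -1284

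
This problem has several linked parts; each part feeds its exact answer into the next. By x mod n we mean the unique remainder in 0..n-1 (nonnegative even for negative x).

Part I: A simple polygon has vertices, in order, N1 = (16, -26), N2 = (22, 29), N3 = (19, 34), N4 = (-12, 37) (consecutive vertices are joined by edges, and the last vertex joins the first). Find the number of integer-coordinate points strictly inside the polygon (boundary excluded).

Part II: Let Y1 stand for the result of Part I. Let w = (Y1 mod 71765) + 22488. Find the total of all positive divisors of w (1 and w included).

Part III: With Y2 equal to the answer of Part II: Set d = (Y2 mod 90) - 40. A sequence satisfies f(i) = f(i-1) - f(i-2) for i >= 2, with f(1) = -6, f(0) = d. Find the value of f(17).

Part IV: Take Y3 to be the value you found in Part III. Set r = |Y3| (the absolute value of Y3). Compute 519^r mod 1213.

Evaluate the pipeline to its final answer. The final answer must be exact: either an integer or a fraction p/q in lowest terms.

773

Part I: cross terms: (16*29 - 22*-26)=1036, (22*34 - 19*29)=197, (19*37 - -12*34)=1111, (-12*-26 - 16*37)=-280; twice the area = |2064| = 2064; area = 1032; boundary points = 1 + 1 + 1 + 7 = 10; strictly interior points = area - boundary/2 + 1 = 1028; answer 1028
Part II: Y1 = 1028; w = 23516; 23516 = 2^2 * 5879; sigma = (1 + 2 + 4) * (1 + 5879) = 7 * 5880 = 41160; answer 41160
Part III: Y2 = 41160; d = -10; f(2) = 1*(-6) - 1*(-10) = 4; iterating: f(2)=4, f(3)=10, f(4)=6, f(5)=-4, f(6)=-10, f(7)=-6, f(8)=4, f(9)=10, f(10)=6, f(11)=-4, f(12)=-10, f(13)=-6, f(14)=4, f(15)=10, f(16)=6, f(17)=-4; answer -4
Part IV: Y3 = -4; r = 4; squarings mod 1213: 519^1=519, 519^2=75, 519^4=773; 519^4 = 519^4 = 773 (mod 1213); answer 773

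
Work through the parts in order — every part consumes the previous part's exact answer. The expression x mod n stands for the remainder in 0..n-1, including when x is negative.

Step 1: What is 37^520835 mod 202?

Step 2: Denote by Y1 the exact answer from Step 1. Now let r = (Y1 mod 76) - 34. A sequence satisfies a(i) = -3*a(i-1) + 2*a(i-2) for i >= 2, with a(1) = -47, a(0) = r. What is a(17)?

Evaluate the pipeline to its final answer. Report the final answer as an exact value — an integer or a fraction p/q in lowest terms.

Step 1: squarings mod 202: 37^1=37, 37^2=157, 37^4=5, 37^8=25, 37^16=19, 37^32=159, 37^64=31, 37^128=153, 37^256=179, 37^512=125, 37^1024=71, 37^2048=193, 37^4096=81, 37^8192=97, 37^16384=117, 37^32768=155, 37^65536=189, 37^131072=169, 37^262144=79; 37^520835 = 37^1 * 37^2 * 37^128 * 37^512 * 37^4096 * 37^8192 * 37^16384 * 37^32768 * 37^65536 * 37^131072 * 37^262144 = 87 (mod 202); answer 87
Step 2: Y1 = 87; r = -23; a(2) = -3*(-47) + 2*(-23) = 95; iterating: a(2)=95, a(3)=-379, a(4)=1327, a(5)=-4739, a(6)=16871, a(7)=-60091, a(8)=214015, a(9)=-762227, a(10)=2714711, a(11)=-9668587, a(12)=34435183, a(13)=-122642723, a(14)=436798535, a(15)=-1555681051, a(16)=5540640223, a(17)=-19733282771; answer -19733282771

-19733282771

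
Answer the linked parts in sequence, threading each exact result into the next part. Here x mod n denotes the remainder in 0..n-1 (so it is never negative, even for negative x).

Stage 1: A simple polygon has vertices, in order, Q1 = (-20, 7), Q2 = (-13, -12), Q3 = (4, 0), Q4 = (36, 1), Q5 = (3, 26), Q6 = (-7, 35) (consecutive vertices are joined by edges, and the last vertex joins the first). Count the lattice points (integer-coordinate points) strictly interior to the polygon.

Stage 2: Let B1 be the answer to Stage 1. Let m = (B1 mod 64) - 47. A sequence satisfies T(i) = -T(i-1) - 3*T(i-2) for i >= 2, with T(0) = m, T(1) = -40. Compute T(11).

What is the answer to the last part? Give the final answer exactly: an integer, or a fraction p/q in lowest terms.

-11050

Stage 1: cross terms: (-20*-12 - -13*7)=331, (-13*0 - 4*-12)=48, (4*1 - 36*0)=4, (36*26 - 3*1)=933, (3*35 - -7*26)=287, (-7*7 - -20*35)=651; twice the area = |2254| = 2254; area = 1127; boundary points = 1 + 1 + 1 + 1 + 1 + 1 = 6; strictly interior points = area - boundary/2 + 1 = 1125; answer 1125
Stage 2: B1 = 1125; m = -10; T(2) = -1*(-40) - 3*(-10) = 70; iterating: T(2)=70, T(3)=50, T(4)=-260, T(5)=110, T(6)=670, T(7)=-1000, T(8)=-1010, T(9)=4010, T(10)=-980, T(11)=-11050; answer -11050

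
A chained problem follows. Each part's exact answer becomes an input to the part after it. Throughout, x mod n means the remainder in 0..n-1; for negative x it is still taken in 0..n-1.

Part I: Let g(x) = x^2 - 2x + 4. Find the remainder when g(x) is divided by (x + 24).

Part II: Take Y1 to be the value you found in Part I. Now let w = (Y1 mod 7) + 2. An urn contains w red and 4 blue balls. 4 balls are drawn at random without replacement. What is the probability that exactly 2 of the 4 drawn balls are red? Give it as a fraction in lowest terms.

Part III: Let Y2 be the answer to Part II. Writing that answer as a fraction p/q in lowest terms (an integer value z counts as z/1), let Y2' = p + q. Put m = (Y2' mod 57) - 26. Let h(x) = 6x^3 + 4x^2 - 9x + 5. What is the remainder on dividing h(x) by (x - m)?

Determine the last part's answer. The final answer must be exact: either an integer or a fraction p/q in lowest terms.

Part I: remainder = value at the root: 1*(-24)^2 - 2*(-24)^1 + 4 = (576) + (48) + (4) = 628; answer 628
Part II: Y1 = 628; w = 7; total draws C(11,4) = 330; favorable C(7,2)*C(4,2) = 126; P = 21/55; answer 21/55
Part III: Y2 = 21/55; threaded value p + q = 76; m = -7; remainder = value at the root: 6*(-7)^3 + 4*(-7)^2 - 9*(-7)^1 + 5 = (-2058) + (196) + (63) + (5) = -1794; answer -1794

-1794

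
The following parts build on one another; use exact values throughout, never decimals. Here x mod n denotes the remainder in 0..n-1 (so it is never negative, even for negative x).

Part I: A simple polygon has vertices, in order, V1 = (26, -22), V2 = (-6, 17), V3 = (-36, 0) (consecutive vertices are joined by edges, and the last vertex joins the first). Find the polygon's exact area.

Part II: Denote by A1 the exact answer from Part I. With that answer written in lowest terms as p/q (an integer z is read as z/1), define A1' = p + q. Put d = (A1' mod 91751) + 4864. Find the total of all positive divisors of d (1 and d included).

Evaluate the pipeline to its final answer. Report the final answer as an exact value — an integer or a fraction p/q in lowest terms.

Part I: cross terms: (26*17 - -6*-22)=310, (-6*0 - -36*17)=612, (-36*-22 - 26*0)=792; twice the area = |1714| = 1714; area = 857; answer 857
Part II: A1 = 857; threaded value p + q = 858; d = 5722; 5722 = 2 * 2861; sigma = (1 + 2) * (1 + 2861) = 3 * 2862 = 8586; answer 8586

8586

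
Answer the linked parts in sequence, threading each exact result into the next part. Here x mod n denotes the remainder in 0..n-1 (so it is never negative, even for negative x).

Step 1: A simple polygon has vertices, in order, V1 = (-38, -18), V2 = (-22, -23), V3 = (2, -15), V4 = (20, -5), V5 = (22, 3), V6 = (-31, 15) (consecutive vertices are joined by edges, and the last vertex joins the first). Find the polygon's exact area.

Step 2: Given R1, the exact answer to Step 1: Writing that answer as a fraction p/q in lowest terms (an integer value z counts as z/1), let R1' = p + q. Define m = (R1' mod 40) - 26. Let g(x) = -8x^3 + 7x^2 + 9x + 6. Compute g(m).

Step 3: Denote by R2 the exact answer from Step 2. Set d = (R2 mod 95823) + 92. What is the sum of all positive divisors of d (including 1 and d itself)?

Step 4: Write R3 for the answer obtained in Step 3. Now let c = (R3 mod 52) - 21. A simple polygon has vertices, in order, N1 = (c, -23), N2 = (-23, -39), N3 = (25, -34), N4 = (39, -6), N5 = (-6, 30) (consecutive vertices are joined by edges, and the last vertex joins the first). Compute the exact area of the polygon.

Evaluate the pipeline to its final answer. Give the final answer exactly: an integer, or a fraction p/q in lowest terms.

Step 1: cross terms: (-38*-23 - -22*-18)=478, (-22*-15 - 2*-23)=376, (2*-5 - 20*-15)=290, (20*3 - 22*-5)=170, (22*15 - -31*3)=423, (-31*-18 - -38*15)=1128; twice the area = |2865| = 2865; area = 2865/2; answer 2865/2
Step 2: R1 = 2865/2; threaded value p + q = 2867; m = 1; -8*(1)^3 + 7*(1)^2 + 9*(1)^1 + 6 = (-8) + (7) + (9) + (6) = 14; answer 14
Step 3: R2 = 14; d = 106; 106 = 2 * 53; sigma = (1 + 2) * (1 + 53) = 3 * 54 = 162; answer 162
Step 4: R3 = 162; c = -15; cross terms: (-15*-39 - -23*-23)=56, (-23*-34 - 25*-39)=1757, (25*-6 - 39*-34)=1176, (39*30 - -6*-6)=1134, (-6*-23 - -15*30)=588; twice the area = |4711| = 4711; area = 4711/2; answer 4711/2

4711/2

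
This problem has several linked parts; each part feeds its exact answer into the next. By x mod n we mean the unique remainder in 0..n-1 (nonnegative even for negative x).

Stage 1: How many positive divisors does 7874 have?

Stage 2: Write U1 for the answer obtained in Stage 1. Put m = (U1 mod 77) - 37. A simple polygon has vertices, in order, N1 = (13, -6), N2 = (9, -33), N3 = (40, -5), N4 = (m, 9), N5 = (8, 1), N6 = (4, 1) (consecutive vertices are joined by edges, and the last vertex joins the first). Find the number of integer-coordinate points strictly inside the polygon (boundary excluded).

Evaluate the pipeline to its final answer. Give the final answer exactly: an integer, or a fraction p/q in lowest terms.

487

Stage 1: 7874 = 2 * 31 * 127; number of divisors = (1+1) * (1+1) * (1+1) = 8; answer 8
Stage 2: U1 = 8; m = -29; cross terms: (13*-33 - 9*-6)=-375, (9*-5 - 40*-33)=1275, (40*9 - -29*-5)=215, (-29*1 - 8*9)=-101, (8*1 - 4*1)=4, (4*-6 - 13*1)=-37; twice the area = |981| = 981; area = 981/2; boundary points = 1 + 1 + 1 + 1 + 4 + 1 = 9; strictly interior points = area - boundary/2 + 1 = 487; answer 487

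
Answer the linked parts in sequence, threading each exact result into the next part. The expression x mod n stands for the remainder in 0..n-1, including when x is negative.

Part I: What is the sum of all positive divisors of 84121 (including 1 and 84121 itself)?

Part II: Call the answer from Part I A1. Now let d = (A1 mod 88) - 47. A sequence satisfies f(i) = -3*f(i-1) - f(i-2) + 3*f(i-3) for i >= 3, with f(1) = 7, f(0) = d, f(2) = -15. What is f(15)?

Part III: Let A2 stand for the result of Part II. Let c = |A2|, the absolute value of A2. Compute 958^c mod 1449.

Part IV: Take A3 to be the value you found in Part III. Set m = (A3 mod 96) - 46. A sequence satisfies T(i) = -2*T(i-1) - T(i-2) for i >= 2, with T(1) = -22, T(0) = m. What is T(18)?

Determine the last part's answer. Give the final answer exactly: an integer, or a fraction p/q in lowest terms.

Part I: 84121 is prime, so its only divisors are 1 and 84121; sigma = 1 + 84121 = 84122; answer 84122
Part II: A1 = 84122; d = 35; f(3) = -3*(-15) - 1*(7) + 3*(35) = 143; iterating: f(3)=143, f(4)=-393, f(5)=991, f(6)=-2151, f(7)=4283, f(8)=-7725, f(9)=12439, f(10)=-16743, f(11)=14615, f(12)=10215, f(13)=-95489, f(14)=320097, f(15)=-834157; answer -834157
Part III: A2 = -834157; c = 834157; squarings mod 1449: 958^1=958, 958^2=547, 958^4=715, 958^8=1177, 958^16=85, 958^32=1429, 958^64=400, 958^128=610, 958^256=1156, 958^512=358, 958^1024=652, 958^2048=547, 958^4096=715, 958^8192=1177, 958^16384=85, 958^32768=1429, 958^65536=400, 958^131072=610, 958^262144=1156, 958^524288=358; 958^834157 = 958^1 * 958^4 * 958^8 * 958^32 * 958^64 * 958^512 * 958^2048 * 958^4096 * 958^8192 * 958^32768 * 958^262144 * 958^524288 = 76 (mod 1449); answer 76
Part IV: A3 = 76; m = 30; T(2) = -2*(-22) - 1*(30) = 14; iterating: T(2)=14, T(3)=-6, T(4)=-2, T(5)=10, T(6)=-18, T(7)=26, T(8)=-34, T(9)=42, T(10)=-50, T(11)=58, T(12)=-66, T(13)=74, T(14)=-82, T(15)=90, T(16)=-98, T(17)=106, T(18)=-114; answer -114

-114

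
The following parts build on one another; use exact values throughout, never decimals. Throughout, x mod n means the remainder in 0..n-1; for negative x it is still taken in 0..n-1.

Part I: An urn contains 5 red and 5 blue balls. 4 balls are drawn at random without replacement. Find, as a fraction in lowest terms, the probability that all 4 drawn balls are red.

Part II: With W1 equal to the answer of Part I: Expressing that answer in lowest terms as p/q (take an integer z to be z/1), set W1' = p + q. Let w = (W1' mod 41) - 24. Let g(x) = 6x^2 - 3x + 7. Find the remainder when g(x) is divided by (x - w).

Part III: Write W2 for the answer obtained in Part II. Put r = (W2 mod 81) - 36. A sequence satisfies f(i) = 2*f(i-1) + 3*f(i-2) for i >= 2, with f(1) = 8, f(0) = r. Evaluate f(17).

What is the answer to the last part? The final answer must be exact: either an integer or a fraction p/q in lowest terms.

Part I: total draws C(10,4) = 210; favorable C(5,4) = 5; P = 1/42; answer 1/42
Part II: W1 = 1/42; threaded value p + q = 43; w = -22; remainder = value at the root: 6*(-22)^2 - 3*(-22)^1 + 7 = (2904) + (66) + (7) = 2977; answer 2977
Part III: W2 = 2977; r = 25; f(2) = 2*(8) + 3*(25) = 91; iterating: f(2)=91, f(3)=206, f(4)=685, f(5)=1988, f(6)=6031, f(7)=18026, f(8)=54145, f(9)=162368, f(10)=487171, f(11)=1461446, f(12)=4384405, f(13)=13153148, f(14)=39459511, f(15)=118378466, f(16)=355135465, f(17)=1065406328; answer 1065406328

1065406328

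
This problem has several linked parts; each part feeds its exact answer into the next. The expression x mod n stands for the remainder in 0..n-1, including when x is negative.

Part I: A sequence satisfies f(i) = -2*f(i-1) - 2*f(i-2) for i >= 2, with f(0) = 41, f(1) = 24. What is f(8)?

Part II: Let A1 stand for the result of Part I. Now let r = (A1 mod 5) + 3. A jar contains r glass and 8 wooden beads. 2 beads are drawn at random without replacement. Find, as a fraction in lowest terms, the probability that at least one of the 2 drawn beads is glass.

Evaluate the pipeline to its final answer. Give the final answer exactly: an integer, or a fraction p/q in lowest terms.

Part I: f(2) = -2*(24) - 2*(41) = -130; iterating: f(2)=-130, f(3)=212, f(4)=-164, f(5)=-96, f(6)=520, f(7)=-848, f(8)=656; answer 656
Part II: A1 = 656; r = 4; total draws C(12,2) = 66; complement C(8,2) = 28; favorable 66 - 28 = 38; P = 19/33; answer 19/33

19/33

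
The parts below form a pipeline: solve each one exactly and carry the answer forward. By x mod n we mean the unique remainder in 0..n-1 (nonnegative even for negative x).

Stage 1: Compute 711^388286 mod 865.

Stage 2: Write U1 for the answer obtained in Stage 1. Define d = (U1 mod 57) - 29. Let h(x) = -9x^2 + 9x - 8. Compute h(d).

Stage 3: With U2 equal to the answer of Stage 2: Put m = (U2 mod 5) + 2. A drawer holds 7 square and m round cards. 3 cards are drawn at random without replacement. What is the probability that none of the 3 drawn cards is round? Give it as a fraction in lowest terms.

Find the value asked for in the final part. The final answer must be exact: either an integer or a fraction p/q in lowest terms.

35/286

Stage 1: squarings mod 865: 711^1=711, 711^2=361, 711^4=571, 711^8=801, 711^16=636, 711^32=541, 711^64=311, 711^128=706, 711^256=196, 711^512=356, 711^1024=446, 711^2048=831, 711^4096=291, 711^8192=776, 711^16384=136, 711^32768=331, 711^65536=571, 711^131072=801, 711^262144=636; 711^388286 = 711^2 * 711^4 * 711^8 * 711^16 * 711^32 * 711^128 * 711^1024 * 711^2048 * 711^8192 * 711^16384 * 711^32768 * 711^65536 * 711^262144 = 336 (mod 865); answer 336
Stage 2: U1 = 336; d = 22; -9*(22)^2 + 9*(22)^1 - 8 = (-4356) + (198) + (-8) = -4166; answer -4166
Stage 3: U2 = -4166; m = 6; total draws C(13,3) = 286; favorable C(7,3) = 35; P = 35/286; answer 35/286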